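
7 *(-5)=-35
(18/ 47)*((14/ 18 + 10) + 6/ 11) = 2242/ 517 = 4.34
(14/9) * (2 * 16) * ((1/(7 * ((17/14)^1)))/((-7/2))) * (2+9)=-2816/153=-18.41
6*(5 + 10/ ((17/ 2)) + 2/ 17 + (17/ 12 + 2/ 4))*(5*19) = 159125/ 34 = 4680.15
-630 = -630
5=5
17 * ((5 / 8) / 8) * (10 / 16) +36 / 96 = 617 / 512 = 1.21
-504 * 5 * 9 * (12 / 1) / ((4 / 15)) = -1020600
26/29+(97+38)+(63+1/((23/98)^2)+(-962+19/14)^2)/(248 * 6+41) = 3399834521421/4597452244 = 739.50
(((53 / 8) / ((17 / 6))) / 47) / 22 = 159 / 70312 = 0.00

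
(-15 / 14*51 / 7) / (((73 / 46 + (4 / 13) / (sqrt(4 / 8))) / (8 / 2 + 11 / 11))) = -1085347575 / 40811561 + 210436200*sqrt(2) / 40811561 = -19.30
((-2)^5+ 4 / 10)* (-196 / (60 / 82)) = 634844 / 75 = 8464.59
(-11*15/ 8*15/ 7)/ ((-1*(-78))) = -825/ 1456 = -0.57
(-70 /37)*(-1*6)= 420 /37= 11.35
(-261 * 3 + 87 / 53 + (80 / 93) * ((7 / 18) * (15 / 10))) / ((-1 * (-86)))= -5773264 / 635841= -9.08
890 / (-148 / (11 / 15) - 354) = -4895 / 3057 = -1.60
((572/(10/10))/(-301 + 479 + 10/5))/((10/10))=3.18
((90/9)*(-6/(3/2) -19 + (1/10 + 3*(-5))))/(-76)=379/76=4.99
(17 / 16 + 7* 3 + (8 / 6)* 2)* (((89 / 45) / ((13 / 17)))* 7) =12571517 / 28080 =447.70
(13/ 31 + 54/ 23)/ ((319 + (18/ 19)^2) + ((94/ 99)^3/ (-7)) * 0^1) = 712253/ 82339379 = 0.01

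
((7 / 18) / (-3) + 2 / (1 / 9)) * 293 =282745 / 54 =5236.02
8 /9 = 0.89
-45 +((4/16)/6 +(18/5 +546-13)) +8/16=59057/120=492.14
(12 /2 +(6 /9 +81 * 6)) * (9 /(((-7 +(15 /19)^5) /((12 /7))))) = -65874137796 /58006613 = -1135.63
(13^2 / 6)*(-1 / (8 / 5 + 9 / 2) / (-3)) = 845 / 549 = 1.54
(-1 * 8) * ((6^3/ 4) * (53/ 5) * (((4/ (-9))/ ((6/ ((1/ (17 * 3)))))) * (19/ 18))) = 16112/ 2295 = 7.02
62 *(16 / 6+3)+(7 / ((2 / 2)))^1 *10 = 1264 / 3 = 421.33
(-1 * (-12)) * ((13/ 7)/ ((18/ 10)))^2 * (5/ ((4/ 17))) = 271.45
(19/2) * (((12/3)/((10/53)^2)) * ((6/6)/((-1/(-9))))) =480339/50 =9606.78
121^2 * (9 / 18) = 7320.50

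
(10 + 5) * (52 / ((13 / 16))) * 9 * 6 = 51840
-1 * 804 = -804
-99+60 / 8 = -183 / 2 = -91.50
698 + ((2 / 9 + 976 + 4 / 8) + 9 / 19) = 572917 / 342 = 1675.20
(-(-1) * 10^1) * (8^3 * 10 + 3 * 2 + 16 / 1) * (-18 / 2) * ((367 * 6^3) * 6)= -220112976960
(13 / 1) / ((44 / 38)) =247 / 22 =11.23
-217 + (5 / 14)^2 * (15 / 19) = -807733 / 3724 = -216.90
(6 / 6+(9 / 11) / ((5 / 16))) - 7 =-186 / 55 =-3.38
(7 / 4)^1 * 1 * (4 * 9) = 63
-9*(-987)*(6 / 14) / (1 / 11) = 41877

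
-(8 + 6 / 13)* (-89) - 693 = 781 / 13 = 60.08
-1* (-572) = 572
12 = 12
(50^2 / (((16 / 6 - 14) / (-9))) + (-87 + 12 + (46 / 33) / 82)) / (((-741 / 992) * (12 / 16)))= -174350213888 / 51131223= -3409.86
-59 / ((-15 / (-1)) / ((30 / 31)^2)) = -3540 / 961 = -3.68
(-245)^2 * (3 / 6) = 60025 / 2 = 30012.50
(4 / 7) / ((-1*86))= -0.01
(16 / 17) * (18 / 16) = 18 / 17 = 1.06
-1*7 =-7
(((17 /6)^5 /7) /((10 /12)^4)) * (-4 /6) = -1419857 /39375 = -36.06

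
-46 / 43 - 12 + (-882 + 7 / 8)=-307603 / 344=-894.19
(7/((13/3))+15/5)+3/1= 99/13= 7.62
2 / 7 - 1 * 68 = -474 / 7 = -67.71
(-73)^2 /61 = 5329 /61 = 87.36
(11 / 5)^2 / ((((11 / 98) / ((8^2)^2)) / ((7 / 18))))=15454208 / 225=68685.37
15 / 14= 1.07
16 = 16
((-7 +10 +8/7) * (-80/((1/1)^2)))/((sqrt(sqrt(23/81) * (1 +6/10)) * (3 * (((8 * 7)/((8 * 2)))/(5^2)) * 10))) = -2900 * sqrt(10) * 23^(3/4)/1127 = -85.46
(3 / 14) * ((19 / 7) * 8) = 228 / 49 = 4.65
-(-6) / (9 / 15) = 10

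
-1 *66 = -66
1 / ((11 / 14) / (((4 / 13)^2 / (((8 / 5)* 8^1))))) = 35 / 3718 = 0.01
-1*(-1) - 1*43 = -42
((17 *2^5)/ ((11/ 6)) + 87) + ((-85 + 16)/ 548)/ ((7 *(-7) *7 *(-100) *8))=634716834441/ 1654083200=383.73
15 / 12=5 / 4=1.25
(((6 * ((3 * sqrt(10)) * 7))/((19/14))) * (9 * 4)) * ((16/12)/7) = 12096 * sqrt(10)/19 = 2013.21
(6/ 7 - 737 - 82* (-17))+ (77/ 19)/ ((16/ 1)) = 1400459/ 2128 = 658.11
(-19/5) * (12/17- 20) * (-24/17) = -149568/1445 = -103.51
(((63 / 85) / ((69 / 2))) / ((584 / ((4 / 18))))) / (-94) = -7 / 80491260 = -0.00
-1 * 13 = -13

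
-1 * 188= -188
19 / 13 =1.46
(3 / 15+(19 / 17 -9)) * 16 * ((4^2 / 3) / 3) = -167168 / 765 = -218.52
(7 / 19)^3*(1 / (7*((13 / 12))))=588 / 89167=0.01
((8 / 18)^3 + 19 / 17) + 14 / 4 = 116629 / 24786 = 4.71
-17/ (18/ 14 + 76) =-119/ 541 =-0.22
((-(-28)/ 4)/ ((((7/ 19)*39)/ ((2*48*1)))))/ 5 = 608/ 65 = 9.35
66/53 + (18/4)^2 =4557/212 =21.50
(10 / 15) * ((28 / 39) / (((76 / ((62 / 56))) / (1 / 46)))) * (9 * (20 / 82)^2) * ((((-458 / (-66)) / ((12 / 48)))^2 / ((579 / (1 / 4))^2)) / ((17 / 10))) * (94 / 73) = 38203268500 / 4326625359089654049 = 0.00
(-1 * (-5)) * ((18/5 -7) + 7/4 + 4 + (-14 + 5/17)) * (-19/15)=24453/340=71.92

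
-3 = -3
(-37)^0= 1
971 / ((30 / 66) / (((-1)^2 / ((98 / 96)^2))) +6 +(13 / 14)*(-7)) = -36895.09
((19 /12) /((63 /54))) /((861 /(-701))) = -13319 /12054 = -1.10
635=635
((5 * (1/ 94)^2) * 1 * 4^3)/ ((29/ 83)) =6640/ 64061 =0.10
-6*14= -84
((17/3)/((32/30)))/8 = 85/128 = 0.66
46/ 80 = 23/ 40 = 0.58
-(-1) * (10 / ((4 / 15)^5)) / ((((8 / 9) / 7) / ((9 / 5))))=430565625 / 4096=105118.56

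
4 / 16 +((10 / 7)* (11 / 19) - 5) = -2087 / 532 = -3.92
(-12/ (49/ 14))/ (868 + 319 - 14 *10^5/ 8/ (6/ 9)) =0.00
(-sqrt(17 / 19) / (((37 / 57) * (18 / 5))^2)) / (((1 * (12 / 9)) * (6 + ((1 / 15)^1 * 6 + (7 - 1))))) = -2375 * sqrt(323) / 4074144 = -0.01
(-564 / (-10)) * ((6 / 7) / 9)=188 / 35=5.37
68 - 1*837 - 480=-1249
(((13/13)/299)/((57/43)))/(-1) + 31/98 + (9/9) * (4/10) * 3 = 12641879/8351070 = 1.51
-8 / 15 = -0.53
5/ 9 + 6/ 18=8/ 9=0.89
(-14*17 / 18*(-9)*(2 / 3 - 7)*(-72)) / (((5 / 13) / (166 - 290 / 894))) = 17414059208 / 745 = 23374576.12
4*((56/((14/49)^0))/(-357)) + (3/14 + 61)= 43259/714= 60.59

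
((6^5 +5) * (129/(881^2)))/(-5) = -0.26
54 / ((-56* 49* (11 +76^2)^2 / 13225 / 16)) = -0.00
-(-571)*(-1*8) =-4568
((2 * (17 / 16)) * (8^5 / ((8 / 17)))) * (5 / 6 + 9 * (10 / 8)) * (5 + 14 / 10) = 11442858.67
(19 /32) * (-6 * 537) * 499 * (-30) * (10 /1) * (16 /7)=4582167300 /7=654595328.57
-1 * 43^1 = -43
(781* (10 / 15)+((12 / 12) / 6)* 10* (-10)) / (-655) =-504 / 655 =-0.77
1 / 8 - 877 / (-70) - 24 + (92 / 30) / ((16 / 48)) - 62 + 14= -14041 / 280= -50.15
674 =674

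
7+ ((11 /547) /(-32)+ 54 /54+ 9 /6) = 166277 /17504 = 9.50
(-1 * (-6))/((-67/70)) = -420/67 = -6.27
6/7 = 0.86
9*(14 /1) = 126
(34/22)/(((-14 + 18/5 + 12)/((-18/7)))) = -765/308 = -2.48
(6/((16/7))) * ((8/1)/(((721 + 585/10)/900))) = 37800/1559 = 24.25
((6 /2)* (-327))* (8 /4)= -1962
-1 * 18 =-18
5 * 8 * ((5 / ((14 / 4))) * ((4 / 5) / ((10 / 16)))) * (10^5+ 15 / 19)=7314343.46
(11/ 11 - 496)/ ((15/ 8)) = -264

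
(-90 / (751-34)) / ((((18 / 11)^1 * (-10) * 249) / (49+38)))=319 / 119022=0.00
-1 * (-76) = 76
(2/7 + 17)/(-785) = -121/5495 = -0.02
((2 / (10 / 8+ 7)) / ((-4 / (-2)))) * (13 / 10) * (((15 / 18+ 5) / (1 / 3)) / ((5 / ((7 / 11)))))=637 / 1815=0.35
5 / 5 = 1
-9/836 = -0.01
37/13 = 2.85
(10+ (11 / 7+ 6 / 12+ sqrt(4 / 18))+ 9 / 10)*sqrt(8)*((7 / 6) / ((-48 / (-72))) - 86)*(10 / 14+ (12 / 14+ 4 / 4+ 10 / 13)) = -23255696*sqrt(2) / 3185 - 102448 / 273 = -10701.33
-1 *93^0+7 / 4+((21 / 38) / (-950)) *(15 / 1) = 1338 / 1805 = 0.74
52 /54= 26 /27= 0.96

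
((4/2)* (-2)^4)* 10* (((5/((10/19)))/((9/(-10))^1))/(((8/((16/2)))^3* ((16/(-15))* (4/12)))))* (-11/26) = -52250/13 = -4019.23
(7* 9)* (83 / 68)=5229 / 68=76.90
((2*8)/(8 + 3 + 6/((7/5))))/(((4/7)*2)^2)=343/428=0.80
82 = 82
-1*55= -55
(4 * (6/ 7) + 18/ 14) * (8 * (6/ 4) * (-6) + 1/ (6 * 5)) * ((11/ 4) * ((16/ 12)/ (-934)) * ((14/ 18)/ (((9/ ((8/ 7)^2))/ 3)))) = 4179824/ 9267615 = 0.45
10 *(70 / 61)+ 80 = 5580 / 61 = 91.48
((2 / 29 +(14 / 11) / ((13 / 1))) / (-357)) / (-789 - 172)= 692 / 1422740319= 0.00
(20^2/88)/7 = 50/77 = 0.65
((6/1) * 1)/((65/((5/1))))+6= 84/13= 6.46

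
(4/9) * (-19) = -76/9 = -8.44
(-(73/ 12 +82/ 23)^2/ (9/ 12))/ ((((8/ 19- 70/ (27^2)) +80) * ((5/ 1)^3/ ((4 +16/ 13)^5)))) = -38892454575659136/ 803406902978875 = -48.41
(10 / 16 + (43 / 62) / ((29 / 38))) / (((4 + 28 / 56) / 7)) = 25739 / 10788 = 2.39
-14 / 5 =-2.80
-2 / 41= -0.05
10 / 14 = 5 / 7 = 0.71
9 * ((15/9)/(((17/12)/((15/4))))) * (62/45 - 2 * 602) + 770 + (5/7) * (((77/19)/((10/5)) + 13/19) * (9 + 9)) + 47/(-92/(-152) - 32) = -126635792631/2697373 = -46947.82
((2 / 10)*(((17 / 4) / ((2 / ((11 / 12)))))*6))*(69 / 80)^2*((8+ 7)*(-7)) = -18696447 / 102400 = -182.58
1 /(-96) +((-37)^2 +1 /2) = 131471 /96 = 1369.49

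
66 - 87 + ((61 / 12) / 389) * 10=-48709 / 2334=-20.87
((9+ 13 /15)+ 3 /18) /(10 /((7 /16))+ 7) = 2107 /6270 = 0.34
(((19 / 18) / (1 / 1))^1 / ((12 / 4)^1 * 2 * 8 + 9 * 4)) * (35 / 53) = 95 / 11448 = 0.01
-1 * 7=-7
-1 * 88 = -88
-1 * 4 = -4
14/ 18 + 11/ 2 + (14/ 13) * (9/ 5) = 9613/ 1170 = 8.22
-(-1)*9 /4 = 9 /4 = 2.25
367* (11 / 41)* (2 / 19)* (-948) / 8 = -956769 / 779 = -1228.20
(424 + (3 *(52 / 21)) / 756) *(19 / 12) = 10658335 / 15876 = 671.35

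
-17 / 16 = -1.06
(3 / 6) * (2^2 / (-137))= -2 / 137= -0.01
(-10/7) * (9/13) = -90/91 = -0.99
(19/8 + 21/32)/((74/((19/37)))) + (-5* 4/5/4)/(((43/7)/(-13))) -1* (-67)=260474001/3767488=69.14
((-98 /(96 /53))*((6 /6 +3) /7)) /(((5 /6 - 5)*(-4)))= -371 /200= -1.86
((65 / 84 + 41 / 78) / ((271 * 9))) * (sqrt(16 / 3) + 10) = 473 * sqrt(3) / 665847 + 2365 / 443898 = 0.01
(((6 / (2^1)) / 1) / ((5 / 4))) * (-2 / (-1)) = 24 / 5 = 4.80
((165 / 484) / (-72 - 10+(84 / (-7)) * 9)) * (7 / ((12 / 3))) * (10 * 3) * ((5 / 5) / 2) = -315 / 6688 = -0.05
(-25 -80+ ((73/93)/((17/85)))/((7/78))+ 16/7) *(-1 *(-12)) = -153588/217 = -707.78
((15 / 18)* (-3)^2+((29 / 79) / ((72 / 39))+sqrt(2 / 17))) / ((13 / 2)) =2* sqrt(34) / 221+14597 / 12324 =1.24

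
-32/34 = -16/17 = -0.94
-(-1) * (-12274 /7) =-12274 /7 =-1753.43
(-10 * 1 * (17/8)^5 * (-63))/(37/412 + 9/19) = 875277946935/18067456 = 48445.00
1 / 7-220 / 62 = -739 / 217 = -3.41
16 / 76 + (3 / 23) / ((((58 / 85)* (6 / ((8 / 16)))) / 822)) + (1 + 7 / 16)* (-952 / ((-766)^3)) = 151564607976477 / 11391888863216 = 13.30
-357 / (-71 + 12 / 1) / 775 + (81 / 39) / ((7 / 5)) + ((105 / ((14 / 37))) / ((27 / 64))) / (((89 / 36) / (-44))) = -4334850794782 / 370326775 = -11705.47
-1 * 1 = -1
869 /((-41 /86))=-74734 /41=-1822.78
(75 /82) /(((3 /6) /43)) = 3225 /41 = 78.66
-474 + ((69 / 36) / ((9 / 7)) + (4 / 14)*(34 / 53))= -18925157 / 40068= -472.33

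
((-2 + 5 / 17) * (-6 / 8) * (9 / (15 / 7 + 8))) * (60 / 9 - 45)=-210105 / 4828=-43.52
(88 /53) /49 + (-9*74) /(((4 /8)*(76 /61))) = -52751189 /49343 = -1069.07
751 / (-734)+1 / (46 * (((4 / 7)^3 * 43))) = -47409415 / 46459264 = -1.02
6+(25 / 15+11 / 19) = 470 / 57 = 8.25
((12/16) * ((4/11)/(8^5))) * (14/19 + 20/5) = 135/3424256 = 0.00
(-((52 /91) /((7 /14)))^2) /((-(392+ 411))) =64 /39347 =0.00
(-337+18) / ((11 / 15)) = -435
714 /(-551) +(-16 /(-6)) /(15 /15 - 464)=-1.30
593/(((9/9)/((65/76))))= 38545/76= 507.17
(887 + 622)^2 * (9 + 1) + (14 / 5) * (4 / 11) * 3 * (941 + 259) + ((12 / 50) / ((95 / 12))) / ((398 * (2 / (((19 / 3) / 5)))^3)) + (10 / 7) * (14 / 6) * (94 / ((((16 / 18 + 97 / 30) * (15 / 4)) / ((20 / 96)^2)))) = 2600941633052483299 / 114204234375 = 22774476.33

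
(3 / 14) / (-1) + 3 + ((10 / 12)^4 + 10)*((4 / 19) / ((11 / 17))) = 14053 / 2268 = 6.20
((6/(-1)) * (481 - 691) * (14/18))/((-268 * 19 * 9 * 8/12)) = -245/7638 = -0.03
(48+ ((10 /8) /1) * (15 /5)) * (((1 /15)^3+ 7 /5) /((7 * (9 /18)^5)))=869584 /2625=331.27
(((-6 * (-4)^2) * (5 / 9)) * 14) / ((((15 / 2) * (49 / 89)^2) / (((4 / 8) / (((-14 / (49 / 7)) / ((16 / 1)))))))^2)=-2311.53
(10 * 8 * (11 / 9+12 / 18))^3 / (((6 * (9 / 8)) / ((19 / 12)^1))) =47793664000 / 59049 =809389.90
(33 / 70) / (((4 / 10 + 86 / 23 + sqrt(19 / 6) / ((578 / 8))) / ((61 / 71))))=197213877729 / 2015319099124 - 1538747265* sqrt(114) / 28214467387736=0.10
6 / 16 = 3 / 8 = 0.38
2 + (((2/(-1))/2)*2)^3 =-6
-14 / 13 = -1.08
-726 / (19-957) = 363 / 469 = 0.77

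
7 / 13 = 0.54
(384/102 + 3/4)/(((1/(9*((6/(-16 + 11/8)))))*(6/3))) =-1842/221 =-8.33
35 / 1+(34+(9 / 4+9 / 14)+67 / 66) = 67367 / 924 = 72.91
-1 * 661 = -661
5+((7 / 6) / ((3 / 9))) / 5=57 / 10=5.70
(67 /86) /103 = 67 /8858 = 0.01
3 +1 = 4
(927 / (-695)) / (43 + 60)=-9 / 695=-0.01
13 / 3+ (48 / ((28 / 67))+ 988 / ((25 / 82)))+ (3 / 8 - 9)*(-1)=14147513 / 4200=3368.46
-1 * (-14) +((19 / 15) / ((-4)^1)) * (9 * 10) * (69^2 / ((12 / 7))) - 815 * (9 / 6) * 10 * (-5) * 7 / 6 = -62601 / 8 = -7825.12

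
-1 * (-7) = 7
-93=-93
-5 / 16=-0.31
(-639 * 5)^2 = 10208025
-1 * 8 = -8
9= 9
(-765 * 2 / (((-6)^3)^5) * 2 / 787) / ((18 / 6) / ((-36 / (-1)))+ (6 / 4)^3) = 85 / 35547399742464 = 0.00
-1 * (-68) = 68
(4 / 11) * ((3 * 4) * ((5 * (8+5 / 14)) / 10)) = 1404 / 77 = 18.23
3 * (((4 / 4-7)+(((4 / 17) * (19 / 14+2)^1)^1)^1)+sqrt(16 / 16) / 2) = -3363 / 238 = -14.13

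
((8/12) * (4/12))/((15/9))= 2/15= 0.13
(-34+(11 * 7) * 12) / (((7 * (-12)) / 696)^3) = -173649680 / 343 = -506267.29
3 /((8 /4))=1.50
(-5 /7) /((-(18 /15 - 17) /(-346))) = 8650 /553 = 15.64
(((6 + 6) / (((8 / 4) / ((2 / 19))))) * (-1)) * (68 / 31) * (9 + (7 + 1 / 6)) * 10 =-131920 / 589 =-223.97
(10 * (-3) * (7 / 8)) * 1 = -105 / 4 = -26.25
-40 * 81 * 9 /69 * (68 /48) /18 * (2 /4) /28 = -765 /1288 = -0.59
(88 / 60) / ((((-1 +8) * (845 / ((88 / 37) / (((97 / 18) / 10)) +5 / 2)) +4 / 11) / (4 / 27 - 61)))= -394623955 / 3784604067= -0.10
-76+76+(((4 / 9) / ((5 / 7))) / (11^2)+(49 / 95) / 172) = 28973 / 3558852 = 0.01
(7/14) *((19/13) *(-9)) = -171/26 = -6.58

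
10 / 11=0.91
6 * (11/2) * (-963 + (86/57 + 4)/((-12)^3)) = -521685791/16416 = -31779.11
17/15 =1.13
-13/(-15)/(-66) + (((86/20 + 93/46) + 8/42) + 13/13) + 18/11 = 1456099/159390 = 9.14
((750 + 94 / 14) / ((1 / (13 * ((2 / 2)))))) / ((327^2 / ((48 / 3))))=1101776 / 748503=1.47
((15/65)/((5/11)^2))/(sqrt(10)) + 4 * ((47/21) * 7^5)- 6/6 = 363 * sqrt(10)/3250 + 451385/3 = 150462.02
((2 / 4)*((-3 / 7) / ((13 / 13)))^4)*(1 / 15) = 27 / 24010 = 0.00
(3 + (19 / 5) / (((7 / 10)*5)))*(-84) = -1716 / 5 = -343.20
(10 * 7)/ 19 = 70/ 19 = 3.68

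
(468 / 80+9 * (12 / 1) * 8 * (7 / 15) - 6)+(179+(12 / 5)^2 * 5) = 12217 / 20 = 610.85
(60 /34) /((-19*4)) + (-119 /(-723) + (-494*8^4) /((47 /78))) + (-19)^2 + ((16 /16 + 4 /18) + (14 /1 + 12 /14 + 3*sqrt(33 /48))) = -1547828434906121 /460986246 + 3*sqrt(11) /4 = -3357643.10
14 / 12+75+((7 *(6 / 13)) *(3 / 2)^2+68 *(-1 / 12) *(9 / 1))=1265 / 39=32.44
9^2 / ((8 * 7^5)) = 81 / 134456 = 0.00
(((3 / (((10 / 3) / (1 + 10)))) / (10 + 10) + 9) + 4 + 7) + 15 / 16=8573 / 400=21.43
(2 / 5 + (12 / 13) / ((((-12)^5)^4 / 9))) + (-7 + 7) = 922942220404021788677 / 2307355551010054471680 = 0.40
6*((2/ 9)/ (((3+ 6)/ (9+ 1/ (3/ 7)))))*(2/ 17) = 16/ 81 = 0.20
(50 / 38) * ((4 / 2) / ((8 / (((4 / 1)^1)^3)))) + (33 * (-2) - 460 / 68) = -16703 / 323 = -51.71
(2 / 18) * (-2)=-0.22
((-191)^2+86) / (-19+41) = 36567 / 22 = 1662.14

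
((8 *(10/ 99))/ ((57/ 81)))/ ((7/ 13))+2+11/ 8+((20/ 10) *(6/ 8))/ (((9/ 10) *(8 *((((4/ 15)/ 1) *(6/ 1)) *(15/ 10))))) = 2357171/ 421344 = 5.59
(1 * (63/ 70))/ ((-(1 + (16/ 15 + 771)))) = -27/ 23192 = -0.00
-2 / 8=-1 / 4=-0.25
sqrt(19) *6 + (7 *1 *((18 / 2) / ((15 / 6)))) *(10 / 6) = 68.15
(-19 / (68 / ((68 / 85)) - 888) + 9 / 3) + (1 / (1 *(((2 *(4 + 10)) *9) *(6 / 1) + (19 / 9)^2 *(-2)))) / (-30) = 2956068319 / 977652500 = 3.02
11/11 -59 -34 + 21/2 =-163/2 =-81.50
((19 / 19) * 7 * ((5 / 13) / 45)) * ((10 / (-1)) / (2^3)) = -0.07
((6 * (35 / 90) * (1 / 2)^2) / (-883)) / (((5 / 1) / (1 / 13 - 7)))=21 / 22958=0.00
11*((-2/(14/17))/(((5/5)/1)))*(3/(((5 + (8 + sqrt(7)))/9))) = -2431/42 + 187*sqrt(7)/42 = -46.10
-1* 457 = -457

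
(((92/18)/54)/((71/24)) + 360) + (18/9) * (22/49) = 101709700/281799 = 360.93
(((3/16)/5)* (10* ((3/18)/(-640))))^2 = 1/104857600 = 0.00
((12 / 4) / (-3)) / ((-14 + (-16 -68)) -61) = 1 / 159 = 0.01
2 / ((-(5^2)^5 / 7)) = -14 / 9765625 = -0.00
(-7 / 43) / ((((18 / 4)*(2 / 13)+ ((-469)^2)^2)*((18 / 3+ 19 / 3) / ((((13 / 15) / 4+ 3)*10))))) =-17563 / 2001404622386324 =-0.00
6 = 6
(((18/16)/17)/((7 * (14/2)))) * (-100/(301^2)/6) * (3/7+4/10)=-435/2113177724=-0.00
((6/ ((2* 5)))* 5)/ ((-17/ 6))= -18/ 17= -1.06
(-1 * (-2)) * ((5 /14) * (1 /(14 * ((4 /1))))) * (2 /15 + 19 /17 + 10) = 2869 /19992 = 0.14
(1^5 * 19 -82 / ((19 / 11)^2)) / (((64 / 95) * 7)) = -15315 / 8512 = -1.80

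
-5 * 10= -50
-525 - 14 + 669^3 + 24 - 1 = 299417793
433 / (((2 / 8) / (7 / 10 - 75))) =-643438 / 5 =-128687.60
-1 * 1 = -1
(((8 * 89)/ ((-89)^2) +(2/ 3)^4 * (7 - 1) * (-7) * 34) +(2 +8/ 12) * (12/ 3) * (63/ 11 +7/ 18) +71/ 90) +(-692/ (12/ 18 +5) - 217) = -2494285571/ 4493610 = -555.07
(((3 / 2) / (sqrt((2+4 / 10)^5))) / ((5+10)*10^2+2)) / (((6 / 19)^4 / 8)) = 3258025*sqrt(15) / 140154624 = 0.09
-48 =-48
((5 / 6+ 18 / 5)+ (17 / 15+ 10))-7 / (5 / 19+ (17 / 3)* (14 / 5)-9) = 444547 / 30480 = 14.58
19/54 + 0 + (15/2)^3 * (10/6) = 151951/216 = 703.48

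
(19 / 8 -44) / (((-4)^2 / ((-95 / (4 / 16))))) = 31635 / 32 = 988.59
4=4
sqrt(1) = 1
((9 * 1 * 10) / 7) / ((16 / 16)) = 90 / 7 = 12.86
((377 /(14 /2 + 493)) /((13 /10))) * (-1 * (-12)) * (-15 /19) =-522 /95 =-5.49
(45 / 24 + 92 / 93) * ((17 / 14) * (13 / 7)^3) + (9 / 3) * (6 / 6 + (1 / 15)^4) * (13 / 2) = 839584750199 / 20096370000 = 41.78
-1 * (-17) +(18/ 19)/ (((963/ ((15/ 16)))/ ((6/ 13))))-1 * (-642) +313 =102755997/ 105716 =972.00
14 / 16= 7 / 8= 0.88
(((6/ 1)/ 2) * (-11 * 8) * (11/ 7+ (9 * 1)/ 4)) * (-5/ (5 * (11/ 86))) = 7887.43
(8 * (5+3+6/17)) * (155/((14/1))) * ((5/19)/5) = 88040/2261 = 38.94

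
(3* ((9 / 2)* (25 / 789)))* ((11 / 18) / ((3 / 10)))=0.87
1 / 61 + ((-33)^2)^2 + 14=72342036 / 61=1185935.02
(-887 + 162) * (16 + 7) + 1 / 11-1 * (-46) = -182918 / 11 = -16628.91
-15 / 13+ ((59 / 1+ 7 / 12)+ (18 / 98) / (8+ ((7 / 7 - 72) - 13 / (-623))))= 312916003 / 5355714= 58.43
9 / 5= 1.80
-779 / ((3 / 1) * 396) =-0.66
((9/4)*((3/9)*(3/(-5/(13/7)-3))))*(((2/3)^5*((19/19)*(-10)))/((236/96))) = 4160/19647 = 0.21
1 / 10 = 0.10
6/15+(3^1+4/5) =21/5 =4.20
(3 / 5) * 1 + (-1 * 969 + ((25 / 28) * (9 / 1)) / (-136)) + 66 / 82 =-755389581 / 780640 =-967.65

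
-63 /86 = -0.73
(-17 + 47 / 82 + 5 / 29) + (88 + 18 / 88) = 3764143 / 52316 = 71.95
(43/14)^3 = 28.97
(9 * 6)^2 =2916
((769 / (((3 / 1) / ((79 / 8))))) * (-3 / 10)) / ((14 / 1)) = -60751 / 1120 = -54.24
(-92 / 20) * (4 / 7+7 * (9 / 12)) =-26.78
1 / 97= 0.01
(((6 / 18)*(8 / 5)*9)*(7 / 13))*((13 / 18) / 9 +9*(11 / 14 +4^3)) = 2645176 / 1755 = 1507.22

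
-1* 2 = -2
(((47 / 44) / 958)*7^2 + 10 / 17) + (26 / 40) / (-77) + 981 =24619823407 / 25080440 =981.63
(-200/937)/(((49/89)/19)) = -338200/45913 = -7.37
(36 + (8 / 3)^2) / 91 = 388 / 819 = 0.47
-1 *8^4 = -4096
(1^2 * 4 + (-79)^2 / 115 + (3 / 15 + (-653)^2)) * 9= 441393831 / 115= 3838207.23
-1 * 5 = -5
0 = 0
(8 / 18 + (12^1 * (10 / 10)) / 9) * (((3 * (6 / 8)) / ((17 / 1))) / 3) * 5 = 20 / 51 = 0.39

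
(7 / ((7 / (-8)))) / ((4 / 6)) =-12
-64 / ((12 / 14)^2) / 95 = -784 / 855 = -0.92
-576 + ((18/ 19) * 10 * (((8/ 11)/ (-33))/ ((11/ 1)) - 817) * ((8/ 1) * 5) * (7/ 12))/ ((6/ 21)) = -15999782564/ 25289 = -632677.55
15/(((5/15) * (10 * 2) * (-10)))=-0.22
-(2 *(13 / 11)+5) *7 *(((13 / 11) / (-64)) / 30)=2457 / 77440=0.03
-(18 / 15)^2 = -36 / 25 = -1.44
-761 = -761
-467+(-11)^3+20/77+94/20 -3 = -1382951/770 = -1796.04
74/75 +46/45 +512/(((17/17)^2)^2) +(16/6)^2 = 13028/25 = 521.12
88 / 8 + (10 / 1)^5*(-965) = -96499989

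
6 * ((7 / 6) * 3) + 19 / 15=22.27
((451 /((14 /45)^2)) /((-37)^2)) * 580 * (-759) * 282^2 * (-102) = 815285532988971000 /67081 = 12153747454405.44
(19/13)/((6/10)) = 95/39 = 2.44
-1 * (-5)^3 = 125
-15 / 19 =-0.79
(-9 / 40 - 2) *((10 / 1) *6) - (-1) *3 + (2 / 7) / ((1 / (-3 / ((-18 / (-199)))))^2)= 11579 / 63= 183.79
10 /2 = 5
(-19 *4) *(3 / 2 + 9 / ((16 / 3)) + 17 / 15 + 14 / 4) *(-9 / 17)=106989 / 340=314.67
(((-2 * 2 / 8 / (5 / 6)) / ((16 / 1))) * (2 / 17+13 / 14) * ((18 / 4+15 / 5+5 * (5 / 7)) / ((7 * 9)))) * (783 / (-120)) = 671553 / 14927360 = 0.04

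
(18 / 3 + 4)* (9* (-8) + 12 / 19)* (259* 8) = -28096320 / 19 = -1478753.68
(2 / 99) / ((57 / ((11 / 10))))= 1 / 2565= 0.00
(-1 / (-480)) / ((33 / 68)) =17 / 3960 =0.00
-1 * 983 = -983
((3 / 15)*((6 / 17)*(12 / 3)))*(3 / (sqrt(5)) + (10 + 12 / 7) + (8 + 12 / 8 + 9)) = 72*sqrt(5) / 425 + 5076 / 595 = 8.91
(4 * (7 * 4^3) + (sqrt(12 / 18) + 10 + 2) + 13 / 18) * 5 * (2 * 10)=100 * sqrt(6) / 3 + 1624250 / 9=180553.87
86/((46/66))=2838/23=123.39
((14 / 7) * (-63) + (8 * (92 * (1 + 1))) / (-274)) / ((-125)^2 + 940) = -17998 / 2269405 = -0.01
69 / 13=5.31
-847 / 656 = -1.29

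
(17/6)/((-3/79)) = -1343/18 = -74.61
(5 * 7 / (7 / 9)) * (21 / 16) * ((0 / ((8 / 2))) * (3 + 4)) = 0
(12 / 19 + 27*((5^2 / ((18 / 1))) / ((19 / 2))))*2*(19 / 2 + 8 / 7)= 12963 / 133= 97.47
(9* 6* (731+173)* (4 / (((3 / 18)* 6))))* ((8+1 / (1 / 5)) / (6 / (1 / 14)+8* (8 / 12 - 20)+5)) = -7615296 / 197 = -38656.32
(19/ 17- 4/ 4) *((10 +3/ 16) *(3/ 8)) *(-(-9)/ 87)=1467/ 31552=0.05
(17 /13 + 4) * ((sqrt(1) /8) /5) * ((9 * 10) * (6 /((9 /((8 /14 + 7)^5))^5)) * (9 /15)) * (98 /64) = 294187744123041947196884199128395913277595939 /27666519311140996712811840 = 10633348590567944898.77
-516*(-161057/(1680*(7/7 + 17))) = 6925451/2520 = 2748.19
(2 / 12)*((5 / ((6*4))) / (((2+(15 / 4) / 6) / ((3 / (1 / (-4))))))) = -10 / 63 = -0.16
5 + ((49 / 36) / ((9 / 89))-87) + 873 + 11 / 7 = 806.03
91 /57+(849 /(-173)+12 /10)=-104084 /49305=-2.11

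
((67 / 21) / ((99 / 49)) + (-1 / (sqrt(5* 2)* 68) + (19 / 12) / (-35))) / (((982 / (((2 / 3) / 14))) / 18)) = 63779 / 47636820- 3* sqrt(10) / 2337160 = 0.00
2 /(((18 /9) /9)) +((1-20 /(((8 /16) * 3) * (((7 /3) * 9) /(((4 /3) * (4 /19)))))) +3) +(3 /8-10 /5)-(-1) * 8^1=551485 /28728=19.20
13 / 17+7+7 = 14.76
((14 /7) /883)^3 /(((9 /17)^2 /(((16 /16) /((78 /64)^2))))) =2367488 /84819624143787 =0.00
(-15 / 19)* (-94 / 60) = 47 / 38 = 1.24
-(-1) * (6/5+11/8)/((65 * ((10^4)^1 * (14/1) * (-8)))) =-0.00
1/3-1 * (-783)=2350/3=783.33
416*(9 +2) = 4576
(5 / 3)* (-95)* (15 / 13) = -182.69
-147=-147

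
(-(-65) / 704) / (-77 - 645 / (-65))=-845 / 613888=-0.00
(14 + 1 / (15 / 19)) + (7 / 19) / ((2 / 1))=8807 / 570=15.45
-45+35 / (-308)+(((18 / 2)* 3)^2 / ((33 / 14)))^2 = 46272581 / 484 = 95604.51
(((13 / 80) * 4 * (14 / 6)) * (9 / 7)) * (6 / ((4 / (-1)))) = -2.92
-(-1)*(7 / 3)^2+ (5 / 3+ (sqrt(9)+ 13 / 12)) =403 / 36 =11.19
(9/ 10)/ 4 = 9/ 40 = 0.22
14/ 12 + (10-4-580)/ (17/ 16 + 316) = -2177/ 3382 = -0.64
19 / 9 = 2.11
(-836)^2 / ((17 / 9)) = 6290064 / 17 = 370003.76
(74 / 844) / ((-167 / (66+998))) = -19684 / 35237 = -0.56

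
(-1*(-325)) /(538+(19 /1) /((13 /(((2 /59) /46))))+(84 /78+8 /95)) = 544665875 /903579253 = 0.60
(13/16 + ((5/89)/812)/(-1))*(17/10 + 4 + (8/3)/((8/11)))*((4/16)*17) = 1121883227/34688640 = 32.34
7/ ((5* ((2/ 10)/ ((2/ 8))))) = 7/ 4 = 1.75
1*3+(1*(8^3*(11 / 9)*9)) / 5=5647 / 5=1129.40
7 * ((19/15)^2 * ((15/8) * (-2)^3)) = -2527/15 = -168.47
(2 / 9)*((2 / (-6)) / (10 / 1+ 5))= -2 / 405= -0.00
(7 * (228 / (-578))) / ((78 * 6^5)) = -133 / 29214432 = -0.00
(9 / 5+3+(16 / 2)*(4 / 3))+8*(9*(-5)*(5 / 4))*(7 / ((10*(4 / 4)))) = -4493 / 15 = -299.53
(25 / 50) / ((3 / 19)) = 19 / 6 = 3.17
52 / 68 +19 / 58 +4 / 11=15791 / 10846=1.46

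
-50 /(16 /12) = -75 /2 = -37.50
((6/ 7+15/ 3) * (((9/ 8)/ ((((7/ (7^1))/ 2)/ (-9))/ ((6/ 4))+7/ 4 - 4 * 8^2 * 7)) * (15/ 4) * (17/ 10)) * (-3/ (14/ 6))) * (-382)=-873446247/ 75793592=-11.52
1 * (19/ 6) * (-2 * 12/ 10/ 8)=-19/ 20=-0.95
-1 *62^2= -3844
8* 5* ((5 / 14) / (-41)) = -100 / 287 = -0.35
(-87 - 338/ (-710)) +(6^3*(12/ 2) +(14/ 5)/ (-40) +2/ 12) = 25763899/ 21300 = 1209.57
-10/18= -5/9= -0.56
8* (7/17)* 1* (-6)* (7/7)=-336/17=-19.76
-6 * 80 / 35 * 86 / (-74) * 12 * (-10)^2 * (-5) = -24768000 / 259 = -95629.34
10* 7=70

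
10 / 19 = 0.53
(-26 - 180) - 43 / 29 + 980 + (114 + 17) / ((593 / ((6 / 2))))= 13296376 / 17197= 773.18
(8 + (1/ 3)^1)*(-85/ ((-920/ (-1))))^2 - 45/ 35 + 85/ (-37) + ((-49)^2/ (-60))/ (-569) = -257568578929/ 74840888640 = -3.44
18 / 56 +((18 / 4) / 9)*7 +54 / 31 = 4829 / 868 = 5.56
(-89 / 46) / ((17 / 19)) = -1691 / 782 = -2.16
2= 2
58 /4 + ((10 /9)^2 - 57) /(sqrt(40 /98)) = 29 /2 - 31619 * sqrt(5) /810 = -72.79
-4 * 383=-1532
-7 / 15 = -0.47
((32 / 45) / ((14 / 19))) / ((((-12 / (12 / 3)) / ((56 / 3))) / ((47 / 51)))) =-114304 / 20655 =-5.53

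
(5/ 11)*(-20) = -100/ 11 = -9.09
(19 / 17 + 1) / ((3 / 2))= 24 / 17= 1.41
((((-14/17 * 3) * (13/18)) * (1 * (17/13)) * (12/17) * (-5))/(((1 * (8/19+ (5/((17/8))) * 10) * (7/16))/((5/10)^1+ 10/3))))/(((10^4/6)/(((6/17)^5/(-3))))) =-566352/171625214875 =-0.00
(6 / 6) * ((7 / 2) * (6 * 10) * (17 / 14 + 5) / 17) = 1305 / 17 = 76.76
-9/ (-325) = 0.03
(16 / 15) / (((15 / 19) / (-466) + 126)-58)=141664 / 9030855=0.02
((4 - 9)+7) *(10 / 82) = 10 / 41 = 0.24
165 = 165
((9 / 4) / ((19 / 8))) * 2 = 36 / 19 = 1.89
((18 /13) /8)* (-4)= -9 /13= -0.69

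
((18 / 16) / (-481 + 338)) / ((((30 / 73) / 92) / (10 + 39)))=-246813 / 2860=-86.30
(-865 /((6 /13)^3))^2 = 3611539164025 /46656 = 77407818.16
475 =475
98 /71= 1.38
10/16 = 0.62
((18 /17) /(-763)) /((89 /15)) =-0.00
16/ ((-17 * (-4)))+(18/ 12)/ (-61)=437/ 2074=0.21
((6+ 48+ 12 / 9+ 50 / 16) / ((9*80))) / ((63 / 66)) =0.09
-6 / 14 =-3 / 7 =-0.43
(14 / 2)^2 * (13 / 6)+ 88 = 1165 / 6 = 194.17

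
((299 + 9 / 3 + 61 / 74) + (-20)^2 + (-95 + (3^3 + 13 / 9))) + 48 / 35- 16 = 14490433 / 23310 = 621.64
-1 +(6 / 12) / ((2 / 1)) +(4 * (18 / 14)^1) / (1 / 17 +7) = -3 / 140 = -0.02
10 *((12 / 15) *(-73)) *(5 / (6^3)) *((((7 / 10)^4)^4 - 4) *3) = 972524665356139709 / 6000000000000000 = 162.09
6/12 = 1/2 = 0.50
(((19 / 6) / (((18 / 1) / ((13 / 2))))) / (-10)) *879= -72371 / 720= -100.52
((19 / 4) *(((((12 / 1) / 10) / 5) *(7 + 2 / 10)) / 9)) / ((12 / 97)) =1843 / 250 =7.37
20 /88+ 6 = 137 /22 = 6.23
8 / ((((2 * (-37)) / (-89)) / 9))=3204 / 37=86.59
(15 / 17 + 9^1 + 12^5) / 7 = 4230312 / 119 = 35548.84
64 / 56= 8 / 7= 1.14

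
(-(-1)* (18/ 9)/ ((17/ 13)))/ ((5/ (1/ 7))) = 26/ 595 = 0.04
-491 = -491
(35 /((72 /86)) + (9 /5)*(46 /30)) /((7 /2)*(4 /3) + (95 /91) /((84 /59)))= 25549433 /3095775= 8.25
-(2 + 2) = -4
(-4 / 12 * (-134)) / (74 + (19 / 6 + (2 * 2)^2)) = 268 / 559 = 0.48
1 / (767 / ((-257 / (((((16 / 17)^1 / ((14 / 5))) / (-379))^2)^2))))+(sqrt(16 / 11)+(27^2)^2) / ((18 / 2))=-1063353736377125303057 / 1963520000+4 * sqrt(11) / 99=-541554828255.82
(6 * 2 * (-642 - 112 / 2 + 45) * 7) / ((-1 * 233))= 54852 / 233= 235.42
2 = 2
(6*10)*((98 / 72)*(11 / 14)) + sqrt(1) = 391 / 6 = 65.17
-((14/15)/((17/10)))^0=-1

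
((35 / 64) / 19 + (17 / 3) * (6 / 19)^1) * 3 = 6633 / 1216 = 5.45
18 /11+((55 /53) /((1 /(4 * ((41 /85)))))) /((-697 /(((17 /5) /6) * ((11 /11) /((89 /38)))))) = 1.64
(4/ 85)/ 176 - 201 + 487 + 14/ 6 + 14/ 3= 1095821/ 3740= 293.00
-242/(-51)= 242/51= 4.75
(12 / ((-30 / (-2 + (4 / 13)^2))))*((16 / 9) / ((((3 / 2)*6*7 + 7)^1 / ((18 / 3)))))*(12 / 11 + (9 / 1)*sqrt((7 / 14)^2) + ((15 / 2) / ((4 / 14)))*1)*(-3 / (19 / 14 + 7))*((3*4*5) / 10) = -4811968 / 604175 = -7.96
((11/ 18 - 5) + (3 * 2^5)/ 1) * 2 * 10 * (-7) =-115430/ 9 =-12825.56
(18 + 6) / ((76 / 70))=420 / 19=22.11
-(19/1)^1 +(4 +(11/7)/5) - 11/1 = -899/35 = -25.69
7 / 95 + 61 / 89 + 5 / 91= 626313 / 769405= 0.81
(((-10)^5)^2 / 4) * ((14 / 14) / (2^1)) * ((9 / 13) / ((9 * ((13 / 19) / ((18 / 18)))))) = 23750000000 / 169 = 140532544.38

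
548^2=300304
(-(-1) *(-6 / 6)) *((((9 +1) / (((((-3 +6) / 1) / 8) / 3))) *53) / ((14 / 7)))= -2120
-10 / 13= -0.77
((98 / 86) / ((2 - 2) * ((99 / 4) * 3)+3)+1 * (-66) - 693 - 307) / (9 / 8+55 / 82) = -2373080 / 3999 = -593.42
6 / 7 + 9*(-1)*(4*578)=-145650 / 7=-20807.14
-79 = -79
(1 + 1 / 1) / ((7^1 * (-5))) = -2 / 35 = -0.06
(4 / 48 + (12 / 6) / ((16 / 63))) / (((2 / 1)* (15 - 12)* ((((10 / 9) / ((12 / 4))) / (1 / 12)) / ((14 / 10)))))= 1337 / 3200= 0.42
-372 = -372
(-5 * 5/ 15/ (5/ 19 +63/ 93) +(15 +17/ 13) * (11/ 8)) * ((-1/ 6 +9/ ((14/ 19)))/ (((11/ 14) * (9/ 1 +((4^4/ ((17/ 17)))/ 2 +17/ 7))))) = 17959067/ 7907796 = 2.27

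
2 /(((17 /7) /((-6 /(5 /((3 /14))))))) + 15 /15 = 67 /85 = 0.79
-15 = -15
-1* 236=-236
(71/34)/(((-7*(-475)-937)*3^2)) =71/730728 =0.00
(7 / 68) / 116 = 7 / 7888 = 0.00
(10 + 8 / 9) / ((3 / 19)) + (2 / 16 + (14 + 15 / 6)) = 18487 / 216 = 85.59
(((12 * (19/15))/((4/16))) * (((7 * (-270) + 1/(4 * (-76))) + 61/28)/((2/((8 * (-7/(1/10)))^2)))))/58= -8998731840/29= -310301097.93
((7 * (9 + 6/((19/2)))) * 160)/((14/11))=161040/19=8475.79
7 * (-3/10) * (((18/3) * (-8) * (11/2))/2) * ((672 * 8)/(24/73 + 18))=90655488/1115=81305.37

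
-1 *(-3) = 3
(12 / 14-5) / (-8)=29 / 56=0.52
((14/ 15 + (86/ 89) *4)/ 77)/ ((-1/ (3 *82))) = -525292/ 34265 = -15.33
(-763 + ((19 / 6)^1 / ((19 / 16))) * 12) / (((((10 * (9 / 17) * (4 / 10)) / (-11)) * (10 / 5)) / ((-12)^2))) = 273394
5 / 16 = 0.31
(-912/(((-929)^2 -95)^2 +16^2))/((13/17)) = -3876/2420196347309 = -0.00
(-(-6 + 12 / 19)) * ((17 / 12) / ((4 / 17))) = 4913 / 152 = 32.32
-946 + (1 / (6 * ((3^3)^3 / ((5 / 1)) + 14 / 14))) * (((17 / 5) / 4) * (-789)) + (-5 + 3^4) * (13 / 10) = -667209299 / 787520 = -847.23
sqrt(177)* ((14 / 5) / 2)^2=49* sqrt(177) / 25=26.08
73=73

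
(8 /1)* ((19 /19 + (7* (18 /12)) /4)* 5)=145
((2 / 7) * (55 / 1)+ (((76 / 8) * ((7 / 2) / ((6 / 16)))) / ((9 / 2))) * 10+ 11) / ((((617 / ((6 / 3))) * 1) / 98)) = 1184092 / 16659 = 71.08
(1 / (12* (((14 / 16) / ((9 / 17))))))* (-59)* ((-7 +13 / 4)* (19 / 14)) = 50445 / 3332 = 15.14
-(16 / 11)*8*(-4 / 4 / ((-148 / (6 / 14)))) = -96 / 2849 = -0.03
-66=-66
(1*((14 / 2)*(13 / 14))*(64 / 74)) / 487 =208 / 18019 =0.01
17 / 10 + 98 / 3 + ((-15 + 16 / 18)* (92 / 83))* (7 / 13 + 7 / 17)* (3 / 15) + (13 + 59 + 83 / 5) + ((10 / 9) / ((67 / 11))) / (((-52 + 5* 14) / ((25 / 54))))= 1612652967553 / 13438907235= 120.00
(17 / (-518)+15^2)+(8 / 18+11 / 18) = 526859 / 2331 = 226.02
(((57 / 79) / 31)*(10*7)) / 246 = 665 / 100409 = 0.01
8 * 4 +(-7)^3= -311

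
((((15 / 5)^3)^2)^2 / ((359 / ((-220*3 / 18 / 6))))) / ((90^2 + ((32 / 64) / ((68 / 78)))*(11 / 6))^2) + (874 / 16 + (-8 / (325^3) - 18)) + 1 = 4502669111215270784545551 / 119672707924365178375000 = 37.62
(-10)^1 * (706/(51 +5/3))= -10590/79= -134.05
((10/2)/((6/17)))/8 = 85/48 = 1.77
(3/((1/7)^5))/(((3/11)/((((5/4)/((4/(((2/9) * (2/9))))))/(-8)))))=-924385/2592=-356.63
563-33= 530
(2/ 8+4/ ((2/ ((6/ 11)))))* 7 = 413/ 44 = 9.39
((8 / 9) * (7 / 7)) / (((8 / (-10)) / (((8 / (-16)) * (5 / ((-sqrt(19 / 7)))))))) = -25 * sqrt(133) / 171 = -1.69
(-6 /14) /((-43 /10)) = 30 /301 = 0.10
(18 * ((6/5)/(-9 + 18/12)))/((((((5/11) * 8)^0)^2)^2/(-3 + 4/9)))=184/25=7.36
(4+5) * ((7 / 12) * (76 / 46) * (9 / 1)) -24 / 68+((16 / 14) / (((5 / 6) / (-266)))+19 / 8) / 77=12559859 / 172040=73.01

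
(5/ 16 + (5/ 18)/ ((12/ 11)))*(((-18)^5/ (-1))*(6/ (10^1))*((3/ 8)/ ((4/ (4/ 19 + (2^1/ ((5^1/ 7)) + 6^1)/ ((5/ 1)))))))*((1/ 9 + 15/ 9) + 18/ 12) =739746189/ 1900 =389340.10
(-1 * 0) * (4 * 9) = 0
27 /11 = 2.45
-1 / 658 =-0.00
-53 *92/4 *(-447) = 544893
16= 16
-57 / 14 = -4.07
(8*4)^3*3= 98304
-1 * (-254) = 254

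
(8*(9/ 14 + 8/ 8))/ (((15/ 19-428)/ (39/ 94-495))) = 40633134/ 2670493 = 15.22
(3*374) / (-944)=-561 / 472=-1.19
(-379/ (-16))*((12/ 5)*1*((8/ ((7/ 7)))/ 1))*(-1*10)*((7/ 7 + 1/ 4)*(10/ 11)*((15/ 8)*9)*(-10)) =19186875/ 22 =872130.68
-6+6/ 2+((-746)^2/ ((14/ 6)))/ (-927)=-563005/ 2163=-260.29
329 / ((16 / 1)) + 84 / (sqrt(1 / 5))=329 / 16 + 84 * sqrt(5)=208.39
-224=-224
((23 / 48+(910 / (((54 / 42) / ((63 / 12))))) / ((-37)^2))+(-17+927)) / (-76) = -20002589 / 1664704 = -12.02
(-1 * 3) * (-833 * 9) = 22491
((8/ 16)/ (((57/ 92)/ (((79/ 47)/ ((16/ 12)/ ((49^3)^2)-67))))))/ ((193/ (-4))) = 201196950753736/ 479491933568145553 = 0.00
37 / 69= 0.54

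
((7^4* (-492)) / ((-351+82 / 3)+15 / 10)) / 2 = 3543876 / 1933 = 1833.36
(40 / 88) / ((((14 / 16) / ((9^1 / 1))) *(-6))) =-60 / 77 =-0.78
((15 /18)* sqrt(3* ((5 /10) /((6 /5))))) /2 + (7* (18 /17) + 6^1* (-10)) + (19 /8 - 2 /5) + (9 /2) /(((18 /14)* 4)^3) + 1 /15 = -8903305 /176256 + 5* sqrt(5) /24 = -50.05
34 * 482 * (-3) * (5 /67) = -245820 /67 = -3668.96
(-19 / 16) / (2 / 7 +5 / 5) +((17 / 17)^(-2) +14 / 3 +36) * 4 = 23867 / 144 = 165.74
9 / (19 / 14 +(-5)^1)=-42 / 17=-2.47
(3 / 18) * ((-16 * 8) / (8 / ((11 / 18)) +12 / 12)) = -704 / 465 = -1.51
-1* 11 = -11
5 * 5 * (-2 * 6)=-300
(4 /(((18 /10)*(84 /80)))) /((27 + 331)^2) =100 /6055749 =0.00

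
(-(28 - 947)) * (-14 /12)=-6433 /6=-1072.17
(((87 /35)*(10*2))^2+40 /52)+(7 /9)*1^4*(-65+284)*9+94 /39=4007.69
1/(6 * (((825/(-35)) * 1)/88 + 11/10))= 0.20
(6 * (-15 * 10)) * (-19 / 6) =2850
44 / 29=1.52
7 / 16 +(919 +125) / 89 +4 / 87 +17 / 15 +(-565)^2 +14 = 65919224639 / 206480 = 319252.35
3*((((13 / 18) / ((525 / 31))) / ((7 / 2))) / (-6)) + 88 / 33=175997 / 66150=2.66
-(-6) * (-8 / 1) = -48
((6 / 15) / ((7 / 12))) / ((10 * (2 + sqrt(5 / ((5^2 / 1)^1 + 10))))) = 8 / 225-4 * sqrt(7) / 1575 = 0.03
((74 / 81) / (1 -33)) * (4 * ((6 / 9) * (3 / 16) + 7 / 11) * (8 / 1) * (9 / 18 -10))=47101 / 7128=6.61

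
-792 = -792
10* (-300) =-3000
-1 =-1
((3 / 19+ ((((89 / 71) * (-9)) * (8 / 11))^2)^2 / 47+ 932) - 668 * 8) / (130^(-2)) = -24230652767599331251900 / 332242812418253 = -72930555.19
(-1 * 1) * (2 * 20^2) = -800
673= 673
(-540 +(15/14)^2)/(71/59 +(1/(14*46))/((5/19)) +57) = -716597775/77410207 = -9.26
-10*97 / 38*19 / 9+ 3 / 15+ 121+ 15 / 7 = 21878 / 315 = 69.45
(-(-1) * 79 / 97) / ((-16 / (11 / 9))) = -869 / 13968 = -0.06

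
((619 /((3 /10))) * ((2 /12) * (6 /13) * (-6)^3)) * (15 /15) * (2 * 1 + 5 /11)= -12033360 /143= -84149.37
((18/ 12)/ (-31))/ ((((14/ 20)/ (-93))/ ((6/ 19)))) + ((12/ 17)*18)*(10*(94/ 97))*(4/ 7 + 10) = 285919470/ 219317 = 1303.68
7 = 7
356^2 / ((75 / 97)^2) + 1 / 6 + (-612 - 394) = 2373602423 / 11250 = 210986.88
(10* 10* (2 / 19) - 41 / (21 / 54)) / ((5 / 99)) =-1249578 / 665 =-1879.06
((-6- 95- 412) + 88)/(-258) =425/258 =1.65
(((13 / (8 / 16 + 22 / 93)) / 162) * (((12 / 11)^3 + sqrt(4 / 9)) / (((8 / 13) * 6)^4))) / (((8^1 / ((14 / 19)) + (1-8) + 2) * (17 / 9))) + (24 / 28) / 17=1073759470438505 / 21252347280654336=0.05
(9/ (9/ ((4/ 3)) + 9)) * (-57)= -228/ 7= -32.57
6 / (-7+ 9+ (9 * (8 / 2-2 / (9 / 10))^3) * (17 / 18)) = 2187 / 18137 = 0.12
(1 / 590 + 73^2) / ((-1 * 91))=-3144111 / 53690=-58.56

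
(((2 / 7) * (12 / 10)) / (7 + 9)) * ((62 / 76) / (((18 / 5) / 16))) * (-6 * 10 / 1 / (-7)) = 620 / 931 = 0.67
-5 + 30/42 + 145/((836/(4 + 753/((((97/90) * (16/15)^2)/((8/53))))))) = 6009465755/481362112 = 12.48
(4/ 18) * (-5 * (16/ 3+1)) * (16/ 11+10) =-2660/ 33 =-80.61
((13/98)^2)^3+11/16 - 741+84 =-656.31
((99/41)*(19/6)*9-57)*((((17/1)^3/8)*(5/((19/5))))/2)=6264075/1312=4774.45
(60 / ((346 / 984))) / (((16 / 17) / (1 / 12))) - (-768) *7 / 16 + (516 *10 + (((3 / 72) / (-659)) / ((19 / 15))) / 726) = 69334705993139 / 12580900464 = 5511.11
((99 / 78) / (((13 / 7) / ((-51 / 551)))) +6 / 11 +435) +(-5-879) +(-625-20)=-2240200255 / 2048618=-1093.52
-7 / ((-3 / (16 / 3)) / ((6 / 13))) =5.74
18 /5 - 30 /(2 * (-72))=457 /120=3.81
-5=-5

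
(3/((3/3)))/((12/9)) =9/4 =2.25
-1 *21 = -21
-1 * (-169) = 169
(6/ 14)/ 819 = 1/ 1911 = 0.00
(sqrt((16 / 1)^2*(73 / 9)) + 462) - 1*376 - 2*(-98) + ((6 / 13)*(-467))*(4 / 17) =16*sqrt(73) / 3 + 51114 / 221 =276.85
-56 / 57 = -0.98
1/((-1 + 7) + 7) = 1/13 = 0.08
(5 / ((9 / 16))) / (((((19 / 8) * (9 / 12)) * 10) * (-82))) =-128 / 21033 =-0.01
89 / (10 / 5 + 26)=89 / 28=3.18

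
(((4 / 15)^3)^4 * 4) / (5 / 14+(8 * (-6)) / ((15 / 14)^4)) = -939524096 / 65513704510546875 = -0.00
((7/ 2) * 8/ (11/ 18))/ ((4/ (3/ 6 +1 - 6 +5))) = 63/ 11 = 5.73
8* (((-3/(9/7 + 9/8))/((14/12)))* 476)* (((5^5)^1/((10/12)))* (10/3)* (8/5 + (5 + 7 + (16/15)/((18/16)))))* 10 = -7386579753.09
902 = 902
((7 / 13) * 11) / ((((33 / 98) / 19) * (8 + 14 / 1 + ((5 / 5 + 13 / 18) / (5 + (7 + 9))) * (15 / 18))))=9853704 / 650663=15.14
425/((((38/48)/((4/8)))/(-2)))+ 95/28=-283795/532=-533.45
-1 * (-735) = 735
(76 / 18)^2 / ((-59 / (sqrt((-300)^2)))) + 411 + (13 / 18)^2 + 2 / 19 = 116581325 / 363204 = 320.98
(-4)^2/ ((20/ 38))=152/ 5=30.40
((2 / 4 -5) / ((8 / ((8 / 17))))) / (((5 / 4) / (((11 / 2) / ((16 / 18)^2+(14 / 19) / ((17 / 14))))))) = -152361 / 182740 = -0.83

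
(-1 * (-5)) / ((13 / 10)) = 50 / 13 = 3.85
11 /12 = 0.92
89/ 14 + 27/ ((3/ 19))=177.36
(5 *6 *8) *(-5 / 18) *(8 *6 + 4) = -10400 / 3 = -3466.67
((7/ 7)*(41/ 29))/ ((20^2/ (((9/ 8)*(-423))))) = -156087/ 92800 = -1.68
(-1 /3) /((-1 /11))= 3.67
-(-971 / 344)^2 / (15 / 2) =-942841 / 887520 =-1.06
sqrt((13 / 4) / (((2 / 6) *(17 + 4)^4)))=sqrt(39) / 882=0.01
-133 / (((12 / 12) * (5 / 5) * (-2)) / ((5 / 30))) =133 / 12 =11.08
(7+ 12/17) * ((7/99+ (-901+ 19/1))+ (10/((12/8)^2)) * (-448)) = -37260461/1683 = -22139.31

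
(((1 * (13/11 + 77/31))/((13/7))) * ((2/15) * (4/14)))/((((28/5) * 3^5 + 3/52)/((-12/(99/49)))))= -3920000/11944710657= -0.00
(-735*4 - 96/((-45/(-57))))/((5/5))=-15308/5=-3061.60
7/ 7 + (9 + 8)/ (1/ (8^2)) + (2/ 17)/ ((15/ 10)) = 55543/ 51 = 1089.08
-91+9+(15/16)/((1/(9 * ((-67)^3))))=-40604317/16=-2537769.81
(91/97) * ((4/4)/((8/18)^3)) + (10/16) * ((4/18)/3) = 1798913/167616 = 10.73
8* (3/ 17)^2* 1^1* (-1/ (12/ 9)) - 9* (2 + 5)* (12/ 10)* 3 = -327996/ 1445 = -226.99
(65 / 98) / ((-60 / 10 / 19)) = -1235 / 588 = -2.10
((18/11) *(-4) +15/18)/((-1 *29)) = 13/66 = 0.20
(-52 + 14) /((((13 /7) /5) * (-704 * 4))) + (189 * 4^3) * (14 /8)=387459737 /18304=21168.04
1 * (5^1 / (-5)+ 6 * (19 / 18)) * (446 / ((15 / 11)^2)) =1279.19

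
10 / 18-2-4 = -49 / 9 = -5.44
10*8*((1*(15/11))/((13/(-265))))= -318000/143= -2223.78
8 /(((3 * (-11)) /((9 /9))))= -8 /33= -0.24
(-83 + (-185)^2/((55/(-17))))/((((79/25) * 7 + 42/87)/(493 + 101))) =-655919100/2341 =-280187.57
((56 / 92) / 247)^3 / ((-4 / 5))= -0.00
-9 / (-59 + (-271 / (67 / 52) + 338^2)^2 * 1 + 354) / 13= -40401 / 758855669907283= -0.00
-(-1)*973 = 973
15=15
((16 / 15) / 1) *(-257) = -4112 / 15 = -274.13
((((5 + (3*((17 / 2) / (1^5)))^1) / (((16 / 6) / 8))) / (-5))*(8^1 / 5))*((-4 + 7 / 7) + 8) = -732 / 5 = -146.40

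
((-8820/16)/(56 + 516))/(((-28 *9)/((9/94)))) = 0.00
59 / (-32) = -59 / 32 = -1.84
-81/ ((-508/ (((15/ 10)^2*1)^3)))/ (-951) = -19683/ 10306304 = -0.00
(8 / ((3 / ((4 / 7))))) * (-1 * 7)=-10.67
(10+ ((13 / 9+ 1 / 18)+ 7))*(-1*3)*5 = -555 / 2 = -277.50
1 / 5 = 0.20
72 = 72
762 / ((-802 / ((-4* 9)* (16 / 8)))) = 27432 / 401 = 68.41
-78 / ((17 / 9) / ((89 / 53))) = -62478 / 901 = -69.34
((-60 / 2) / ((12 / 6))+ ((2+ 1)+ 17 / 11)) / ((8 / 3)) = -345 / 88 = -3.92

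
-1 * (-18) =18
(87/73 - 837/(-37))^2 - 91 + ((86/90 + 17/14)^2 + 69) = 1591930919707489/2895544656900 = 549.79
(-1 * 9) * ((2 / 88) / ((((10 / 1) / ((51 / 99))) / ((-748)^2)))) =-5895.60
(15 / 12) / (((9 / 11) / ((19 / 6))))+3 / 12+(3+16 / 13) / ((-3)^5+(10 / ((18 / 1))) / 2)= 62206063 / 12268152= 5.07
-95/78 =-1.22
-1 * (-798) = 798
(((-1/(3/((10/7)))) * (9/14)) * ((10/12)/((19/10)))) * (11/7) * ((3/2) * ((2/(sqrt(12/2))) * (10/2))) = -6875 * sqrt(6)/13034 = -1.29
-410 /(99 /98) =-405.86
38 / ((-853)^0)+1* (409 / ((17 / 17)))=447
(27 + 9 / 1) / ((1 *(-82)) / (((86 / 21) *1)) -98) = -1548 / 5075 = -0.31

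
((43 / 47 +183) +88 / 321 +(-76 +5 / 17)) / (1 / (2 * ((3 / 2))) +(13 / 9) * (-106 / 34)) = -83470953 / 3208502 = -26.02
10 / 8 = 5 / 4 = 1.25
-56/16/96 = -7/192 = -0.04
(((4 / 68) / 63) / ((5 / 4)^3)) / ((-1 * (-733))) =64 / 98130375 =0.00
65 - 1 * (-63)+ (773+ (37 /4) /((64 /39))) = 232099 /256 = 906.64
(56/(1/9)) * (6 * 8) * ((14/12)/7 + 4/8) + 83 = 16211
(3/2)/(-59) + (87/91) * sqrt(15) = -3/118 + 87 * sqrt(15)/91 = 3.68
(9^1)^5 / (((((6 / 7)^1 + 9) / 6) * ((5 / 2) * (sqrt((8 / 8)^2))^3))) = 1653372 / 115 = 14377.15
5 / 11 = 0.45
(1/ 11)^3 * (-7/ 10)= -7/ 13310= -0.00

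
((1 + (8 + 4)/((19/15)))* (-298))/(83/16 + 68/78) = -185952/361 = -515.10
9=9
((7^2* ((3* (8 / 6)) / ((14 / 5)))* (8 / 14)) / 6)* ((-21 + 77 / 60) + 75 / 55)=-12113 / 99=-122.35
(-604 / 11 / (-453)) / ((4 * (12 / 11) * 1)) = 1 / 36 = 0.03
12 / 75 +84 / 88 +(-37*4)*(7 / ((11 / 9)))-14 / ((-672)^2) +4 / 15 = -7506621971 / 8870400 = -846.26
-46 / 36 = -23 / 18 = -1.28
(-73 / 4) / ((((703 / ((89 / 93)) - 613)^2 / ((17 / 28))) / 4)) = -9829961 / 3279239152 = -0.00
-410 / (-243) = 410 / 243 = 1.69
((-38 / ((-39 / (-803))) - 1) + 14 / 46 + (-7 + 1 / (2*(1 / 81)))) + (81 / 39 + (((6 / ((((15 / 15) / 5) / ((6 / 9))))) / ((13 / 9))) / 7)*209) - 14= -4371721 / 12558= -348.12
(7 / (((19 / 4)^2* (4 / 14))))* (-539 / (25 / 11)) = -2324168 / 9025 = -257.53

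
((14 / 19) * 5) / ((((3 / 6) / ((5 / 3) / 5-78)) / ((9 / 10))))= -9786 / 19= -515.05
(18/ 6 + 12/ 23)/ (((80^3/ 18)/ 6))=2187/ 2944000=0.00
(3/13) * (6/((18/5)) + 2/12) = 11/26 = 0.42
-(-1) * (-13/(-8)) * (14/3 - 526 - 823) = -52429/24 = -2184.54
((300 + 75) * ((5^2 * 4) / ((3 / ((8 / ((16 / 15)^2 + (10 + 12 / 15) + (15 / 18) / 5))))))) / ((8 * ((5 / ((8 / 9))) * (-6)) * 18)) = -250000 / 147069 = -1.70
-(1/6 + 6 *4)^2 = -21025/36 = -584.03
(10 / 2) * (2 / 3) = 10 / 3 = 3.33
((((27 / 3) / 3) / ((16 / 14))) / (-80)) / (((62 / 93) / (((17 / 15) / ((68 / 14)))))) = -147 / 12800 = -0.01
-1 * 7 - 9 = -16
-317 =-317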